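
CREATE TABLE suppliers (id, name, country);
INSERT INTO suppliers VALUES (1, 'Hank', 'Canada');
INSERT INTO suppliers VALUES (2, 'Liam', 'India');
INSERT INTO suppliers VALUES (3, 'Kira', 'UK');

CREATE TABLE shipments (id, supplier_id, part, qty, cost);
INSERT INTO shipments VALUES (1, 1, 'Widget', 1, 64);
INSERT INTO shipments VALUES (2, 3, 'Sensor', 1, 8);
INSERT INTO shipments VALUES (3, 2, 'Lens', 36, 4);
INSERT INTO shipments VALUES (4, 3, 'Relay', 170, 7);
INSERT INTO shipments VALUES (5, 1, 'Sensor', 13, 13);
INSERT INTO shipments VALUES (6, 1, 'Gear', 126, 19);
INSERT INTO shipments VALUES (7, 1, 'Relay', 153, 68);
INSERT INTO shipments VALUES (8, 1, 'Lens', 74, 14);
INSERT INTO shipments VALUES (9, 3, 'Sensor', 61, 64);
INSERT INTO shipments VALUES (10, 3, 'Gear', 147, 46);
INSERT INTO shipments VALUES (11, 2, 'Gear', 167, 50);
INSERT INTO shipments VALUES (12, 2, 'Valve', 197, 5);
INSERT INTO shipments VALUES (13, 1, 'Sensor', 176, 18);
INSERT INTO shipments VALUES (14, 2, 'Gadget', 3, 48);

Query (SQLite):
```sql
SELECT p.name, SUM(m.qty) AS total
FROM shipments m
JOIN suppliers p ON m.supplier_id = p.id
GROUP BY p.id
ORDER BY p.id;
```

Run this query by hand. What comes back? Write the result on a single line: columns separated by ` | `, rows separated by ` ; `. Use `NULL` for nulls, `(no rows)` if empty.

Hank | 543 ; Liam | 403 ; Kira | 379

Join each shipments row to its suppliers via supplier_id.
Group joined rows by suppliers.id; compute SUM(m.qty) per group.
  1: ids {1, 5, 6, 7, 8, 13} → SUM(m.qty)=543
  2: ids {3, 11, 12, 14} → SUM(m.qty)=403
  3: ids {2, 4, 9, 10} → SUM(m.qty)=379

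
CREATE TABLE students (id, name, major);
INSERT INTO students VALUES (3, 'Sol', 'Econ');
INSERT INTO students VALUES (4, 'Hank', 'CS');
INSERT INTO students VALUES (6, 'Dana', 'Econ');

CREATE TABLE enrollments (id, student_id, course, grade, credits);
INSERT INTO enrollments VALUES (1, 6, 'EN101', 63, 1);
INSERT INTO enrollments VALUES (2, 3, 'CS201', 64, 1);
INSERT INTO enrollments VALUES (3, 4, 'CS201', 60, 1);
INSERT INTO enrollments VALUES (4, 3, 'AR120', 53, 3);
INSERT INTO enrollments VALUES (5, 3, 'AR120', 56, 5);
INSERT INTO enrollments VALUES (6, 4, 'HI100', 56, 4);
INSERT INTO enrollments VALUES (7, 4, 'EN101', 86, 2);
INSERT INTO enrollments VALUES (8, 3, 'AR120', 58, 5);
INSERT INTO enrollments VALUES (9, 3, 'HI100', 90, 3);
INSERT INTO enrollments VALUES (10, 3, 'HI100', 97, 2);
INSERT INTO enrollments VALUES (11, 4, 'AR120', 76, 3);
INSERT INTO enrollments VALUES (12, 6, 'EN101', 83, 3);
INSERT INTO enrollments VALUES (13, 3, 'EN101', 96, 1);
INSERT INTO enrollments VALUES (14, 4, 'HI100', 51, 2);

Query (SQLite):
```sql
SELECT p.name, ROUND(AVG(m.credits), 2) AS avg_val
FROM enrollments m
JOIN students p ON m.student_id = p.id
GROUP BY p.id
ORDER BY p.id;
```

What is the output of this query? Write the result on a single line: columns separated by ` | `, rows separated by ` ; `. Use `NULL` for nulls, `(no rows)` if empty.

Sol | 2.86 ; Hank | 2.4 ; Dana | 2

Join each enrollments row to its students via student_id.
Group joined rows by students.id; compute ROUND(AVG(m.credits), 2) per group.
  3: ids {2, 4, 5, 8, 9, 10, 13} → ROUND(AVG(m.credits), 2)=2.86
  4: ids {3, 6, 7, 11, 14} → ROUND(AVG(m.credits), 2)=2.4
  6: ids {1, 12} → ROUND(AVG(m.credits), 2)=2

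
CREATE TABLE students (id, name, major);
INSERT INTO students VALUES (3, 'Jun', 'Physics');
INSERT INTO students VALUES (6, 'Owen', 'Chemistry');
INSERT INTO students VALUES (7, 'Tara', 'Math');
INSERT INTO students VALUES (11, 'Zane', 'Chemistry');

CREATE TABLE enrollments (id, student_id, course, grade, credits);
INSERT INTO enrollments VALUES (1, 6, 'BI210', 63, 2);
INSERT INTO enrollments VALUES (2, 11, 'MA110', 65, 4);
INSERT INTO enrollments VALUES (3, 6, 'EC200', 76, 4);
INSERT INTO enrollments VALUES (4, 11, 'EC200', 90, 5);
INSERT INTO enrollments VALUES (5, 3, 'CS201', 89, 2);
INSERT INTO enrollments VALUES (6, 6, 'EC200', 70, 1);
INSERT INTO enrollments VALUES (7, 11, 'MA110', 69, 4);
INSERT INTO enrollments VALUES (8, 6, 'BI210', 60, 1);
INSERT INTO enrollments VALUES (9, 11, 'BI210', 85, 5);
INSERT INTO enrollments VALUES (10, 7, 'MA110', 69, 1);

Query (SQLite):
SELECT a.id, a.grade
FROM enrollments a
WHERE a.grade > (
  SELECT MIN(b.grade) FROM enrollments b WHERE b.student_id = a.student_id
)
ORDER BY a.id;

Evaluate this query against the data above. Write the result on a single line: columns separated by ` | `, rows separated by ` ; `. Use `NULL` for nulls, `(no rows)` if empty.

1 | 63 ; 3 | 76 ; 4 | 90 ; 6 | 70 ; 7 | 69 ; 9 | 85

For each enrollments row a, compute MIN(grade) over rows sharing a.student_id.
Keep row a if a.grade > that per-group MIN.
  student_id=3: MIN(grade) = 89
  student_id=6: MIN(grade) = 60
  student_id=7: MIN(grade) = 69
  student_id=11: MIN(grade) = 65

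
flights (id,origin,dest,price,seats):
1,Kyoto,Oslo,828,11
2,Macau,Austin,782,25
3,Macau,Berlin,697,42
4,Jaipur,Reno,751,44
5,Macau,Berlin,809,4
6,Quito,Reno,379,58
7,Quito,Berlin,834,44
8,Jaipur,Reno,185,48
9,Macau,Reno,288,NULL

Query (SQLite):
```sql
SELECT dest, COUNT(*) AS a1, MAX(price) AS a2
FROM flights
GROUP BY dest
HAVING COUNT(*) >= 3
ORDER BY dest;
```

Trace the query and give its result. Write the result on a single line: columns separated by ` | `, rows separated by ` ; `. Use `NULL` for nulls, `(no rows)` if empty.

Berlin | 3 | 834 ; Reno | 4 | 751

Group flights by dest.
Per group compute: COUNT(*), MAX(price).
HAVING: drop groups with fewer than 3 rows.
  Austin: ids {2} → COUNT(*)=1, MAX(price)=782
  Berlin: ids {3, 5, 7} → COUNT(*)=3, MAX(price)=834
  Oslo: ids {1} → COUNT(*)=1, MAX(price)=828
  Reno: ids {4, 6, 8, 9} → COUNT(*)=4, MAX(price)=751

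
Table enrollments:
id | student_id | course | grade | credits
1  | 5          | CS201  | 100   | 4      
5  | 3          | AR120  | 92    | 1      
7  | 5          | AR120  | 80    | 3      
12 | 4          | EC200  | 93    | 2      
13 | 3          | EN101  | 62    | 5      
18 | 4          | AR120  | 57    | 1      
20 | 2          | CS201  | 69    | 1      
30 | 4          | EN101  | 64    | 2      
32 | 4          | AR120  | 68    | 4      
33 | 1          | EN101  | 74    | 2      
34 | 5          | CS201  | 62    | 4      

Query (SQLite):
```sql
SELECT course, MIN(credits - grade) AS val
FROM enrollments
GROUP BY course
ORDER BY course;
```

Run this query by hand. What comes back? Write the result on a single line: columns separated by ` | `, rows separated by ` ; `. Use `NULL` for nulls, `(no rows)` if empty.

AR120 | -91 ; CS201 | -96 ; EC200 | -91 ; EN101 | -72

For each row compute credits - grade.
Group by course; take MIN of the expression per group.
  AR120: ids {5, 7, 18, 32} → MIN(credits - grade)=-91
  CS201: ids {1, 20, 34} → MIN(credits - grade)=-96
  EC200: ids {12} → MIN(credits - grade)=-91
  EN101: ids {13, 30, 33} → MIN(credits - grade)=-72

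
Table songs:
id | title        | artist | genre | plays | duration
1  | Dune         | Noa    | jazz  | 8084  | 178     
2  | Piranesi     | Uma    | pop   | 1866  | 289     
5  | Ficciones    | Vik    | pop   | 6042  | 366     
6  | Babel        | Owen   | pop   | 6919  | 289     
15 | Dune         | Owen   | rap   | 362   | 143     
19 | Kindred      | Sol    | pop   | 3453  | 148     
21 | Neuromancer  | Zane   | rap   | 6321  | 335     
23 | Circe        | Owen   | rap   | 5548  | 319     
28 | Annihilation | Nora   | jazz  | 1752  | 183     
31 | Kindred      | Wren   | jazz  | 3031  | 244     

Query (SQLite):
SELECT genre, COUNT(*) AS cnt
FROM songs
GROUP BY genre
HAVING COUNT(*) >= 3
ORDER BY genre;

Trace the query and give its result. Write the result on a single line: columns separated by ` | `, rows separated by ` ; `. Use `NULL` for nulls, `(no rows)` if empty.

Partition songs by genre; compute COUNT(*) within each group.
HAVING: keep groups with count ≥ 3.
  jazz: ids {1, 28, 31} → COUNT(*)=3
  pop: ids {2, 5, 6, 19} → COUNT(*)=4
  rap: ids {15, 21, 23} → COUNT(*)=3

jazz | 3 ; pop | 4 ; rap | 3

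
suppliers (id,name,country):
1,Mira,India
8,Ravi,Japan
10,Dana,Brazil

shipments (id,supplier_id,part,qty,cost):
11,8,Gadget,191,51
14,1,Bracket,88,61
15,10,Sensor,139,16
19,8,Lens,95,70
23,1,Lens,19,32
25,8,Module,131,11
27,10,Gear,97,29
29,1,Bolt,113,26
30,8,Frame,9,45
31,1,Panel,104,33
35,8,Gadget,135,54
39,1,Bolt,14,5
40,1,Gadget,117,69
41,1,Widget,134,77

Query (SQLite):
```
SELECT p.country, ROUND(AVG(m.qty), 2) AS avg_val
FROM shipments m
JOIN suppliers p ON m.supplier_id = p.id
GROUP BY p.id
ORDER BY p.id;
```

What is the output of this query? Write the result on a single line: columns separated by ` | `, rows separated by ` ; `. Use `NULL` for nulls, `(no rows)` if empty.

Join each shipments row to its suppliers via supplier_id.
Group joined rows by suppliers.id; compute ROUND(AVG(m.qty), 2) per group.
  1: ids {14, 23, 29, 31, 39, 40, 41} → ROUND(AVG(m.qty), 2)=84.14
  8: ids {11, 19, 25, 30, 35} → ROUND(AVG(m.qty), 2)=112.2
  10: ids {15, 27} → ROUND(AVG(m.qty), 2)=118

India | 84.14 ; Japan | 112.2 ; Brazil | 118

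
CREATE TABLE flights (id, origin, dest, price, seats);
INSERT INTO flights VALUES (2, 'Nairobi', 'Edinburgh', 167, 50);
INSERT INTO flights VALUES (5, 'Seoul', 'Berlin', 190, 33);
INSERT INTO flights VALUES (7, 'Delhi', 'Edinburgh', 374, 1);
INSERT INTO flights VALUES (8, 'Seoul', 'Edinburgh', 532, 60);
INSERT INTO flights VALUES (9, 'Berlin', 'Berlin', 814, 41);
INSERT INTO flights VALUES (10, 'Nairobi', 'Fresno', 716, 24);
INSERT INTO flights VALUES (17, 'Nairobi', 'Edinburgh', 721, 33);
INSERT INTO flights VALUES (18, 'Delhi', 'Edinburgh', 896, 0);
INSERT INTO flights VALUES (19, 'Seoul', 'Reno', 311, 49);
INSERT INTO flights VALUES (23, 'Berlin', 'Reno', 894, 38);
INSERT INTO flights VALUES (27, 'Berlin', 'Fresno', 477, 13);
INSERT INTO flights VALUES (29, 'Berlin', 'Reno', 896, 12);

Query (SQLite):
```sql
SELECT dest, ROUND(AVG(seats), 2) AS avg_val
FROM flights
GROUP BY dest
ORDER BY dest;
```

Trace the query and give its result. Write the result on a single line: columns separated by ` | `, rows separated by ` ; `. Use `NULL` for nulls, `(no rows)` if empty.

Berlin | 37 ; Edinburgh | 28.8 ; Fresno | 18.5 ; Reno | 33

Partition flights by dest; compute ROUND(AVG(seats), 2) within each group.
  Berlin: ids {5, 9} → ROUND(AVG(seats), 2)=37
  Edinburgh: ids {2, 7, 8, 17, 18} → ROUND(AVG(seats), 2)=28.8
  Fresno: ids {10, 27} → ROUND(AVG(seats), 2)=18.5
  Reno: ids {19, 23, 29} → ROUND(AVG(seats), 2)=33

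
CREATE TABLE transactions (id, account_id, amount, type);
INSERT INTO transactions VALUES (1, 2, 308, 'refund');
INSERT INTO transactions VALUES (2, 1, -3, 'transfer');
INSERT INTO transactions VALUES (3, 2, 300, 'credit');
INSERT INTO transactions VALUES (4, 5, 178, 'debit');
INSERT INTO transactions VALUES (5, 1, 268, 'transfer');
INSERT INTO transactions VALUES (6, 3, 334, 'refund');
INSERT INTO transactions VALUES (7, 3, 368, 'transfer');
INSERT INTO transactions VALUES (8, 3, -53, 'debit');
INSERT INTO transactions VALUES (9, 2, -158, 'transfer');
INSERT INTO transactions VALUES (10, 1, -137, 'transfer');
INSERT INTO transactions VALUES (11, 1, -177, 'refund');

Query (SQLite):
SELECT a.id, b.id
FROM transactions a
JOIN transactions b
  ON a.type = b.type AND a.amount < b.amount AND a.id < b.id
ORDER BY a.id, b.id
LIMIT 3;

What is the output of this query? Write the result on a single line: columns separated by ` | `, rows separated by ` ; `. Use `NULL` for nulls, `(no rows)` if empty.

1 | 6 ; 2 | 5 ; 2 | 7

Pairs (a,b) with same type, a.amount < b.amount, a.id < b.id.
type groups: credit:{3} debit:{4,8} refund:{1,6,11} transfer:{2,5,7,9,10}
Ordered by (a.id, b.id); first 3.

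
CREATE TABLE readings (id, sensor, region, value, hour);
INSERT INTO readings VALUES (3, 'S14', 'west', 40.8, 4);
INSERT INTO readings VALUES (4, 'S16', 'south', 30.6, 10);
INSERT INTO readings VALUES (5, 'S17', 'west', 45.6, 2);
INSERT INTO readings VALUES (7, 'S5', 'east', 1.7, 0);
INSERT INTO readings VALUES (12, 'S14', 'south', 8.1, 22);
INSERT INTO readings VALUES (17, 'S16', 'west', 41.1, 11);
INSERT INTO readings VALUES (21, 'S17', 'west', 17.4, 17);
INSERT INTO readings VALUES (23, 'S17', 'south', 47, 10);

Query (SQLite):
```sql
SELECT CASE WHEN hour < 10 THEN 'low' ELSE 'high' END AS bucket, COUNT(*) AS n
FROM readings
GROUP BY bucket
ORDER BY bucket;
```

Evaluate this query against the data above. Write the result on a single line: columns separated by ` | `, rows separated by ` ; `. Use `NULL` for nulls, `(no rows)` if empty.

Bucket rows by hour < 10 → 'low' else 'high'; count each bucket.

high | 5 ; low | 3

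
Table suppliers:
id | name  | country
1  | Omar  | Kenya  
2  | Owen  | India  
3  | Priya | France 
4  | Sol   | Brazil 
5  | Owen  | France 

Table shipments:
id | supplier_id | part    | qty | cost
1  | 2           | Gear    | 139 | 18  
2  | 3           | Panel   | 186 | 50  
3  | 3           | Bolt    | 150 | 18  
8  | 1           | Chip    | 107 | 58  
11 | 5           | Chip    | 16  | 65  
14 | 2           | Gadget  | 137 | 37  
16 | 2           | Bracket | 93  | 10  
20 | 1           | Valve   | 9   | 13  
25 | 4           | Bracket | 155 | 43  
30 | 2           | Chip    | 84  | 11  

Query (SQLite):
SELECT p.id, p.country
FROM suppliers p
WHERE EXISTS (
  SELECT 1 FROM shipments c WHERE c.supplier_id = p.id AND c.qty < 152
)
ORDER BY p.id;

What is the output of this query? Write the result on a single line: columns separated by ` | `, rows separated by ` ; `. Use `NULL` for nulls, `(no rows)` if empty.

For each suppliers row, check whether any shipments with matching supplier_id has qty < 152.
Keep rows where that is true.

1 | Kenya ; 2 | India ; 3 | France ; 5 | France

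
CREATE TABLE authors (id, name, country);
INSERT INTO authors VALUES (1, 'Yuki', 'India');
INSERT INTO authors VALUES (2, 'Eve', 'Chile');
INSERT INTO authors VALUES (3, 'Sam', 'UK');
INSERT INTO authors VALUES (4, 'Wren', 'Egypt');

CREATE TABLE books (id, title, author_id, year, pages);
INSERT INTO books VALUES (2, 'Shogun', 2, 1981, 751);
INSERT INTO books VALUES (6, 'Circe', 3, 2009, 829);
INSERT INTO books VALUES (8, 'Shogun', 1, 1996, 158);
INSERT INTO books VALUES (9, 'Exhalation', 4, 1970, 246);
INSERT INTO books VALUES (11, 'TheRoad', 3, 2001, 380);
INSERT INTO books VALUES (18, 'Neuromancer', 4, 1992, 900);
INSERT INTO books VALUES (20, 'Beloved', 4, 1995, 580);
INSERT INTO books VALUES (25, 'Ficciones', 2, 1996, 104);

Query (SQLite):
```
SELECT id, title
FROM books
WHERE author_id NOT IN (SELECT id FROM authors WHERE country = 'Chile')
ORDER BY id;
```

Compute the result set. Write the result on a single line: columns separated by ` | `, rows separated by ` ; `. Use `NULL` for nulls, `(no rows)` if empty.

Inner query: authors.id where country = 'Chile'.
Outer: keep books rows whose author_id is not in that set.
Inner query → {2}

6 | Circe ; 8 | Shogun ; 9 | Exhalation ; 11 | TheRoad ; 18 | Neuromancer ; 20 | Beloved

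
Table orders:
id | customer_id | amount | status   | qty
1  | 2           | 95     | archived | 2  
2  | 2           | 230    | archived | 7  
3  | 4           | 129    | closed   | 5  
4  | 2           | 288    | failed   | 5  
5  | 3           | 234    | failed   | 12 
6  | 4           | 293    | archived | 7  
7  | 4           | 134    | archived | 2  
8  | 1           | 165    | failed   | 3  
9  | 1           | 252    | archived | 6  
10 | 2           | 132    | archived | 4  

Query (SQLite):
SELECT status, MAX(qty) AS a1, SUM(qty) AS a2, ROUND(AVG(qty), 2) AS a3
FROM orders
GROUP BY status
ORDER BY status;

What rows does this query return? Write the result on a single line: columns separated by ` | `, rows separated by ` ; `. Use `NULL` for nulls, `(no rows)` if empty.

Group orders by status.
Per group compute: MAX(qty), SUM(qty), ROUND(AVG(qty), 2).
  archived: ids {1, 2, 6, 7, 9, 10} → MAX(qty)=7, SUM(qty)=28, ROUND(AVG(qty), 2)=4.67
  closed: ids {3} → MAX(qty)=5, SUM(qty)=5, ROUND(AVG(qty), 2)=5
  failed: ids {4, 5, 8} → MAX(qty)=12, SUM(qty)=20, ROUND(AVG(qty), 2)=6.67

archived | 7 | 28 | 4.67 ; closed | 5 | 5 | 5 ; failed | 12 | 20 | 6.67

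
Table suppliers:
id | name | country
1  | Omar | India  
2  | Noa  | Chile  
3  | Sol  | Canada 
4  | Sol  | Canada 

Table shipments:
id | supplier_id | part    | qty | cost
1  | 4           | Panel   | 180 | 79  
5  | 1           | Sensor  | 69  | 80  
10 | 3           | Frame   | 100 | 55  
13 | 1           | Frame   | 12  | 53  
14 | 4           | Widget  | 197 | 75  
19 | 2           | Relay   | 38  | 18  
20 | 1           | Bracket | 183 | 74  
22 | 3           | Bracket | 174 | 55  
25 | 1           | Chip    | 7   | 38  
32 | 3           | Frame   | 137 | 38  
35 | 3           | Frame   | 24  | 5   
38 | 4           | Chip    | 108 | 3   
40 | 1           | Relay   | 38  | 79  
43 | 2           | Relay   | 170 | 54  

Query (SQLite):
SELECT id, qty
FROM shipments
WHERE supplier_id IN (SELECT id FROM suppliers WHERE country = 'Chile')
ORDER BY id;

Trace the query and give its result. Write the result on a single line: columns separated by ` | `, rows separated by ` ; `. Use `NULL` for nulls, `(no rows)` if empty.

Inner query: suppliers.id where country = 'Chile'.
Outer: keep shipments rows whose supplier_id is in that set.
Inner query → {2}

19 | 38 ; 43 | 170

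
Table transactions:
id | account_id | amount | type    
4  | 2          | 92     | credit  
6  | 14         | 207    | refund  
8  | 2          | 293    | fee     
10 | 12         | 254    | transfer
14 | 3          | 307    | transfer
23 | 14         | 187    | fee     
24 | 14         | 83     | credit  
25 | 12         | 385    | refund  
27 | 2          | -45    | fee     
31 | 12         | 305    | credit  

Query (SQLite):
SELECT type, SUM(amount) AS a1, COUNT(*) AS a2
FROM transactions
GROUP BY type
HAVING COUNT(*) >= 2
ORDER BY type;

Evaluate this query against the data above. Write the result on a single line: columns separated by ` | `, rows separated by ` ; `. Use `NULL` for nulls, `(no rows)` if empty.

credit | 480 | 3 ; fee | 435 | 3 ; refund | 592 | 2 ; transfer | 561 | 2

Group transactions by type.
Per group compute: SUM(amount), COUNT(*).
HAVING: drop groups with fewer than 2 rows.
  credit: ids {4, 24, 31} → SUM(amount)=480, COUNT(*)=3
  fee: ids {8, 23, 27} → SUM(amount)=435, COUNT(*)=3
  refund: ids {6, 25} → SUM(amount)=592, COUNT(*)=2
  transfer: ids {10, 14} → SUM(amount)=561, COUNT(*)=2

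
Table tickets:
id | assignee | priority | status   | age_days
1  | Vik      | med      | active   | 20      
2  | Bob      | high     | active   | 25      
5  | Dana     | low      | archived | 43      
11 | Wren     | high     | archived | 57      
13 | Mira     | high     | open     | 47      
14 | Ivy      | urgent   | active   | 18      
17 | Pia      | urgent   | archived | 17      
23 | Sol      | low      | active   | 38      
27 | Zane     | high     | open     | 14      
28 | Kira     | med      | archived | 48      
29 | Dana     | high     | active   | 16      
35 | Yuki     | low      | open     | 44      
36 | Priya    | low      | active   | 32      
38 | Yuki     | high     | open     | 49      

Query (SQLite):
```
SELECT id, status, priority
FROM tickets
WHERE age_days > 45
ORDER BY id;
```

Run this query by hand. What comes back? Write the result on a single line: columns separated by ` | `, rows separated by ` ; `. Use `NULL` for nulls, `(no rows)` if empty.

age_days > 45: ids {11, 13, 28, 38}

11 | archived | high ; 13 | open | high ; 28 | archived | med ; 38 | open | high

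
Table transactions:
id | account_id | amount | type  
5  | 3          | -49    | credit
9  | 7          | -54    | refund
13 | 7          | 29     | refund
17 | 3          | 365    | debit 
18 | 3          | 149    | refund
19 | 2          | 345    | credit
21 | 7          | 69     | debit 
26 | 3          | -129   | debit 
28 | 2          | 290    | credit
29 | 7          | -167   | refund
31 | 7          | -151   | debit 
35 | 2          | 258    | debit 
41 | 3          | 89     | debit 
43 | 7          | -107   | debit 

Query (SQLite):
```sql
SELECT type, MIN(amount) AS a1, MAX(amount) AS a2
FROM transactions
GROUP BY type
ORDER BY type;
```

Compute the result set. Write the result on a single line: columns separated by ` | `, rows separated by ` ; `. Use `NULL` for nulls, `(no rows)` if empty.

Group transactions by type.
Per group compute: MIN(amount), MAX(amount).
  credit: ids {5, 19, 28} → MIN(amount)=-49, MAX(amount)=345
  debit: ids {17, 21, 26, 31, 35, 41, 43} → MIN(amount)=-151, MAX(amount)=365
  refund: ids {9, 13, 18, 29} → MIN(amount)=-167, MAX(amount)=149

credit | -49 | 345 ; debit | -151 | 365 ; refund | -167 | 149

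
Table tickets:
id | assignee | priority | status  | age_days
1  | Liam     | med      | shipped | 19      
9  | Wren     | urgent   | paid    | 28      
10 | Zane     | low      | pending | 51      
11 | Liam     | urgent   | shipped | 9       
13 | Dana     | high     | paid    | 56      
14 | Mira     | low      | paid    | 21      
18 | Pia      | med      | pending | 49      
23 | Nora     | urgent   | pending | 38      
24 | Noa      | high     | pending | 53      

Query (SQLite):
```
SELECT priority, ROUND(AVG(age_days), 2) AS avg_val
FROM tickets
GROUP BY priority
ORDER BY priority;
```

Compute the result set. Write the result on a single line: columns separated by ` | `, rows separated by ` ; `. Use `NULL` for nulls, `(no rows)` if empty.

high | 54.5 ; low | 36 ; med | 34 ; urgent | 25

Partition tickets by priority; compute ROUND(AVG(age_days), 2) within each group.
  high: ids {13, 24} → ROUND(AVG(age_days), 2)=54.5
  low: ids {10, 14} → ROUND(AVG(age_days), 2)=36
  med: ids {1, 18} → ROUND(AVG(age_days), 2)=34
  urgent: ids {9, 11, 23} → ROUND(AVG(age_days), 2)=25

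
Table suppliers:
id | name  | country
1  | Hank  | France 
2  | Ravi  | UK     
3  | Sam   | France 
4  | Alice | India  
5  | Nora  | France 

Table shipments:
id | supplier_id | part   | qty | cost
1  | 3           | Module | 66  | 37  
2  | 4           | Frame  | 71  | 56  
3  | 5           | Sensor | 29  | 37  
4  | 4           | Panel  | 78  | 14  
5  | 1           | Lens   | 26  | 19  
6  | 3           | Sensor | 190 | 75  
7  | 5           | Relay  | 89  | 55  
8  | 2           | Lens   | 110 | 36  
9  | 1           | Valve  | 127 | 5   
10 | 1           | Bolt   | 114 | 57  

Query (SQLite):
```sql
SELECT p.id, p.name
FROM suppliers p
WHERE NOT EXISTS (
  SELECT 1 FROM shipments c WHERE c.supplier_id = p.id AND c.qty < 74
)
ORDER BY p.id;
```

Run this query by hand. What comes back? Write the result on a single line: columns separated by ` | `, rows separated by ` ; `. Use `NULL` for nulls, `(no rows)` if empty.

2 | Ravi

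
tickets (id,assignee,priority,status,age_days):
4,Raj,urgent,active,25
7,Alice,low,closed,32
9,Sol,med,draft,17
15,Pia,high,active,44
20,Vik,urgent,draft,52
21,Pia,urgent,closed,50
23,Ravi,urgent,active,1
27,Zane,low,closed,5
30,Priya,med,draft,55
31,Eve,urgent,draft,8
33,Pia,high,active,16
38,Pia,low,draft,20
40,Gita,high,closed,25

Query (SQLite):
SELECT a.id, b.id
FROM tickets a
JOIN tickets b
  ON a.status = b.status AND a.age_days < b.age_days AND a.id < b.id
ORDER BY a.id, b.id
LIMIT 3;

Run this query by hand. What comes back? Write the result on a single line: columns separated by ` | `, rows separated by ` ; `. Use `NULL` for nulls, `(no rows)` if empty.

Pairs (a,b) with same status, a.age_days < b.age_days, a.id < b.id.
status groups: active:{4,15,23,33} closed:{7,21,27,40} draft:{9,20,30,31,38}
Ordered by (a.id, b.id); first 3.

4 | 15 ; 7 | 21 ; 9 | 20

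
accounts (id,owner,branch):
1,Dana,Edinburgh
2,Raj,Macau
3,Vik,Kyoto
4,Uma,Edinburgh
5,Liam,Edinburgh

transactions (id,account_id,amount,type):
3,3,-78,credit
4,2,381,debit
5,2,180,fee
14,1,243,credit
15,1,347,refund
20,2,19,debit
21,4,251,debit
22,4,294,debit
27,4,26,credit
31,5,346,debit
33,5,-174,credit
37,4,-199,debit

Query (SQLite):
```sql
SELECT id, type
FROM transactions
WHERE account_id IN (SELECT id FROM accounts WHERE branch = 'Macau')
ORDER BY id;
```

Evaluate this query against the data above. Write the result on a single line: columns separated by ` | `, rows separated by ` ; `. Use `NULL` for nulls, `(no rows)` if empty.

4 | debit ; 5 | fee ; 20 | debit

Inner query: accounts.id where branch = 'Macau'.
Outer: keep transactions rows whose account_id is in that set.
Inner query → {2}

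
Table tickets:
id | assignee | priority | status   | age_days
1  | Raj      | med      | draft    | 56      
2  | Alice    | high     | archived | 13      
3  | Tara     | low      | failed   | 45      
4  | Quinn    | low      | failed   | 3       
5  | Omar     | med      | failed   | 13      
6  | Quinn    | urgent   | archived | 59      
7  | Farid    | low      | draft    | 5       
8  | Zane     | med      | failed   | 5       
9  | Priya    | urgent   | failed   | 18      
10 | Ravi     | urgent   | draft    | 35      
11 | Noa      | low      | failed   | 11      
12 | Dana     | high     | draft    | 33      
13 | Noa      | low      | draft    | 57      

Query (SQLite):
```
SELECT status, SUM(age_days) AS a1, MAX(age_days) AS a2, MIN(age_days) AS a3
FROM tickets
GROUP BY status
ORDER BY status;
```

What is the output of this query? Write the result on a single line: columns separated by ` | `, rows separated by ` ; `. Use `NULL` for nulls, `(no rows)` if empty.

Group tickets by status.
Per group compute: SUM(age_days), MAX(age_days), MIN(age_days).
  archived: ids {2, 6} → SUM(age_days)=72, MAX(age_days)=59, MIN(age_days)=13
  draft: ids {1, 7, 10, 12, 13} → SUM(age_days)=186, MAX(age_days)=57, MIN(age_days)=5
  failed: ids {3, 4, 5, 8, 9, 11} → SUM(age_days)=95, MAX(age_days)=45, MIN(age_days)=3

archived | 72 | 59 | 13 ; draft | 186 | 57 | 5 ; failed | 95 | 45 | 3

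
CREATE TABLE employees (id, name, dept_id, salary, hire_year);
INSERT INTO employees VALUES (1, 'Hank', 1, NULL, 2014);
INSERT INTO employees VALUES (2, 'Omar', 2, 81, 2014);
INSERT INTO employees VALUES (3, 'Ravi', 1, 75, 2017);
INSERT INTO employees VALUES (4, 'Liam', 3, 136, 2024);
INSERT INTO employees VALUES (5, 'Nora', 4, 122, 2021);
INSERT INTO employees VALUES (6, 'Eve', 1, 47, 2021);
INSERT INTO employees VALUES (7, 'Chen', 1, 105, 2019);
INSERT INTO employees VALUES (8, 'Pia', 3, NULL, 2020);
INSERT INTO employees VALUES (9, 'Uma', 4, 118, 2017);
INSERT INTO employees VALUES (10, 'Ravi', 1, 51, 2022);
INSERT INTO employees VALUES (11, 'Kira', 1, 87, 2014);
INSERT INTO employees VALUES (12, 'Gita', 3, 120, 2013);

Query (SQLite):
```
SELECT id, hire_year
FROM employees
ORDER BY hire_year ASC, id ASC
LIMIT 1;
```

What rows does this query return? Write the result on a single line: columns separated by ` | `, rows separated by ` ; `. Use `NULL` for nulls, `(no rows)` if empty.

12 | 2013

Sort by hire_year asc, tiebreak id asc: (2013, id=12), (2014, id=1), (2014, id=2), (2014, id=11) …. Take first 1.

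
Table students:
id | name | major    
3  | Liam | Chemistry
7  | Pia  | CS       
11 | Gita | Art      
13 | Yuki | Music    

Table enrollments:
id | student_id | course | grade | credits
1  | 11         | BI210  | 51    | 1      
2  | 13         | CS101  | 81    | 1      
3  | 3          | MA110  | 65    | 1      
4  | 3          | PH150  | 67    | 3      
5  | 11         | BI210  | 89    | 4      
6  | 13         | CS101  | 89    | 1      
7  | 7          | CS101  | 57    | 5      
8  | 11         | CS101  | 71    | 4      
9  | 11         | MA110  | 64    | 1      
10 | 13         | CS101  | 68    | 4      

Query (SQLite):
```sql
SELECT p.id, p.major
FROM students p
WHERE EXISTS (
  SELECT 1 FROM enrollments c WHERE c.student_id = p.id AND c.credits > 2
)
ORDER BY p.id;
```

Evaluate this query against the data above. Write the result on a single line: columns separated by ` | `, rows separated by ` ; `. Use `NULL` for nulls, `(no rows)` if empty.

For each students row, check whether any enrollments with matching student_id has credits > 2.
Keep rows where that is true.

3 | Chemistry ; 7 | CS ; 11 | Art ; 13 | Music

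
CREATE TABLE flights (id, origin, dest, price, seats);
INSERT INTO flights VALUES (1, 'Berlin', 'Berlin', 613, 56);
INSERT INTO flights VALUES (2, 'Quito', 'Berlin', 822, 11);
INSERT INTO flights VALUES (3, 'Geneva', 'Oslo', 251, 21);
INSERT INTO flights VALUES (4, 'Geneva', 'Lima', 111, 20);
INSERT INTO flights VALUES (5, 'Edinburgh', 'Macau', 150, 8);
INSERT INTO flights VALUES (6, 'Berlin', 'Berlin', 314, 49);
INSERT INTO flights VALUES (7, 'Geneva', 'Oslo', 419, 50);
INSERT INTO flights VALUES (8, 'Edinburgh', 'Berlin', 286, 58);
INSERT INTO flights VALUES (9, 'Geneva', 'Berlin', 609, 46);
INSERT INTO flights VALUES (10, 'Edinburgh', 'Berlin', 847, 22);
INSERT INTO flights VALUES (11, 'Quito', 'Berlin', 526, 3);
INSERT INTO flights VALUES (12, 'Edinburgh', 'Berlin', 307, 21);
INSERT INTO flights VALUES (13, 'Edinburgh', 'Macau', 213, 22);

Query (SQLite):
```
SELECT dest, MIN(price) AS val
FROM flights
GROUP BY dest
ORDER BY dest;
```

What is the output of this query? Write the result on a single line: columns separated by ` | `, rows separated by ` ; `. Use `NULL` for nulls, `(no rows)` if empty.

Berlin | 286 ; Lima | 111 ; Macau | 150 ; Oslo | 251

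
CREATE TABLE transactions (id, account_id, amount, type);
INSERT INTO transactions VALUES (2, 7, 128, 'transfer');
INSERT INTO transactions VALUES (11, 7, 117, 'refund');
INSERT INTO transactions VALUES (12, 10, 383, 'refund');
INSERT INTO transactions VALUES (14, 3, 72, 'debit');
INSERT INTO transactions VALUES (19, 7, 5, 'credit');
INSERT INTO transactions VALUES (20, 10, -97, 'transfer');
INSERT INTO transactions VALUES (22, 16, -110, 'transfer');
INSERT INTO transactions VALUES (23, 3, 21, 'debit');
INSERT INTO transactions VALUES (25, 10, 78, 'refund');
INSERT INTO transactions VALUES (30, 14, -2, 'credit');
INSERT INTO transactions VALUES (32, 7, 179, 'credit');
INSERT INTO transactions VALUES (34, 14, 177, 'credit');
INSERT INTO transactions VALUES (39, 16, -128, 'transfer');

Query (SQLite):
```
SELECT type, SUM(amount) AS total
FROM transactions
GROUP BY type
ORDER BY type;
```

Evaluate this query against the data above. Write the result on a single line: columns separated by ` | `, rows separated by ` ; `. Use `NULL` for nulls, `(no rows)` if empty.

credit | 359 ; debit | 93 ; refund | 578 ; transfer | -207

Partition transactions by type; compute SUM(amount) within each group.
  credit: ids {19, 30, 32, 34} → SUM(amount)=359
  debit: ids {14, 23} → SUM(amount)=93
  refund: ids {11, 12, 25} → SUM(amount)=578
  transfer: ids {2, 20, 22, 39} → SUM(amount)=-207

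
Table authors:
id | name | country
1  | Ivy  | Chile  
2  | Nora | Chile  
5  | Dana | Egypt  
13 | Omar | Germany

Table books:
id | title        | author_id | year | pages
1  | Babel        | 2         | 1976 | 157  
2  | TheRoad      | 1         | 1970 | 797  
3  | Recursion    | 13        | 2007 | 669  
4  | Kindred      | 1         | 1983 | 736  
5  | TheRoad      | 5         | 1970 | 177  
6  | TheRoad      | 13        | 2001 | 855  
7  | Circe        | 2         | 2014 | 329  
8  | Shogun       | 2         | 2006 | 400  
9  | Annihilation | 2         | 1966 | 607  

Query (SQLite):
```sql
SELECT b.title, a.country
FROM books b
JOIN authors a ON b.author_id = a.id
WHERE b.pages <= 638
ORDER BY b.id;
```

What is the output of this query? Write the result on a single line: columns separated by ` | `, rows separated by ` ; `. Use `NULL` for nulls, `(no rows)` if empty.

Babel | Chile ; TheRoad | Egypt ; Circe | Chile ; Shogun | Chile ; Annihilation | Chile

Each books row matches the authors row where author_id = authors.id.
Then keep rows with b.pages <= 638.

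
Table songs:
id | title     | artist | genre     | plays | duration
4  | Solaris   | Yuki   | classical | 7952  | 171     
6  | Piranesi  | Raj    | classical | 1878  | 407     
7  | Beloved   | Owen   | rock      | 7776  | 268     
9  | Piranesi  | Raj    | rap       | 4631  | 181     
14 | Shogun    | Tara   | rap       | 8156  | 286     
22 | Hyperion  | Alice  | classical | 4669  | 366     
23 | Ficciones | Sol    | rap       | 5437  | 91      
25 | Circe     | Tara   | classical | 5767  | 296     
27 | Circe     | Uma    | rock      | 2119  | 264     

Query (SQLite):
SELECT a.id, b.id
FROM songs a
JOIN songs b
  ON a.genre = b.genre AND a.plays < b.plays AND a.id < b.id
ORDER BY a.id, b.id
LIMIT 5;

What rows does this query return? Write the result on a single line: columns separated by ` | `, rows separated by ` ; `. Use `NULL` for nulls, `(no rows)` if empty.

6 | 22 ; 6 | 25 ; 9 | 14 ; 9 | 23 ; 22 | 25

Pairs (a,b) with same genre, a.plays < b.plays, a.id < b.id.
genre groups: classical:{4,6,22,25} rap:{9,14,23} rock:{7,27}
Ordered by (a.id, b.id); first 5.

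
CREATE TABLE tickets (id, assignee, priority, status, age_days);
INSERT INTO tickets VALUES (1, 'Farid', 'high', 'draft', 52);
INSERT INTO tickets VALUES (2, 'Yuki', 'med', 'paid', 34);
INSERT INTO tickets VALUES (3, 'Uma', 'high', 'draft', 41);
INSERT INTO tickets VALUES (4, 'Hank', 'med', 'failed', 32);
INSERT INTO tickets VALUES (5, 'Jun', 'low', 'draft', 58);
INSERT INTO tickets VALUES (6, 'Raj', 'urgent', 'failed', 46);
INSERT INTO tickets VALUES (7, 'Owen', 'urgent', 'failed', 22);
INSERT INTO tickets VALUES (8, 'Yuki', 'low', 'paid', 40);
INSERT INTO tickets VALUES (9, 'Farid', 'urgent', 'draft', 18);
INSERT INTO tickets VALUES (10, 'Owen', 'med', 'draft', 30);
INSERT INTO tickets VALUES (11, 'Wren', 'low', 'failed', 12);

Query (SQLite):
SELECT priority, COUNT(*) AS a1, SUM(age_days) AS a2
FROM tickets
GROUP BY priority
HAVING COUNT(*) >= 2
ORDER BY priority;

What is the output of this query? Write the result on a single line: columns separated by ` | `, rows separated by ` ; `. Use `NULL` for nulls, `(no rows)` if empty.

high | 2 | 93 ; low | 3 | 110 ; med | 3 | 96 ; urgent | 3 | 86

Group tickets by priority.
Per group compute: COUNT(*), SUM(age_days).
HAVING: drop groups with fewer than 2 rows.
  high: ids {1, 3} → COUNT(*)=2, SUM(age_days)=93
  low: ids {5, 8, 11} → COUNT(*)=3, SUM(age_days)=110
  med: ids {2, 4, 10} → COUNT(*)=3, SUM(age_days)=96
  urgent: ids {6, 7, 9} → COUNT(*)=3, SUM(age_days)=86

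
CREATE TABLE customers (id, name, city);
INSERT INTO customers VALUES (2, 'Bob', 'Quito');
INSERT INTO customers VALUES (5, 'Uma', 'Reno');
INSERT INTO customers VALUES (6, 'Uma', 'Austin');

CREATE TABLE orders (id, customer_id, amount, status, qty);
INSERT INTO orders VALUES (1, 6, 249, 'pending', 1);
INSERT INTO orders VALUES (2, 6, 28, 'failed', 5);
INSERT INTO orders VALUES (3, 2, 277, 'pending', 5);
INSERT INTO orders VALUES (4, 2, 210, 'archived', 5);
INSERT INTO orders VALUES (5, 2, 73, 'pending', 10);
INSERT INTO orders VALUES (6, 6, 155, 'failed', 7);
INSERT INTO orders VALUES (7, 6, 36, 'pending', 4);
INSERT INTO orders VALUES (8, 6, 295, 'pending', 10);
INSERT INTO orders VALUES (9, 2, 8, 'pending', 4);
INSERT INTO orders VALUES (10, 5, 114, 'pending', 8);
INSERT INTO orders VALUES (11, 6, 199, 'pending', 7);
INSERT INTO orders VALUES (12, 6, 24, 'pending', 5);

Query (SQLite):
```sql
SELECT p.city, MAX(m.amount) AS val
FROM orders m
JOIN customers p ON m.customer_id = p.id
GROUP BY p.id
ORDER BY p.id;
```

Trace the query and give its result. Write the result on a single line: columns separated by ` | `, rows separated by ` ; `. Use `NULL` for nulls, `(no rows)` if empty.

Quito | 277 ; Reno | 114 ; Austin | 295

Join each orders row to its customers via customer_id.
Group joined rows by customers.id; compute MAX(m.amount) per group.
  2: ids {3, 4, 5, 9} → MAX(m.amount)=277
  5: ids {10} → MAX(m.amount)=114
  6: ids {1, 2, 6, 7, 8, 11, 12} → MAX(m.amount)=295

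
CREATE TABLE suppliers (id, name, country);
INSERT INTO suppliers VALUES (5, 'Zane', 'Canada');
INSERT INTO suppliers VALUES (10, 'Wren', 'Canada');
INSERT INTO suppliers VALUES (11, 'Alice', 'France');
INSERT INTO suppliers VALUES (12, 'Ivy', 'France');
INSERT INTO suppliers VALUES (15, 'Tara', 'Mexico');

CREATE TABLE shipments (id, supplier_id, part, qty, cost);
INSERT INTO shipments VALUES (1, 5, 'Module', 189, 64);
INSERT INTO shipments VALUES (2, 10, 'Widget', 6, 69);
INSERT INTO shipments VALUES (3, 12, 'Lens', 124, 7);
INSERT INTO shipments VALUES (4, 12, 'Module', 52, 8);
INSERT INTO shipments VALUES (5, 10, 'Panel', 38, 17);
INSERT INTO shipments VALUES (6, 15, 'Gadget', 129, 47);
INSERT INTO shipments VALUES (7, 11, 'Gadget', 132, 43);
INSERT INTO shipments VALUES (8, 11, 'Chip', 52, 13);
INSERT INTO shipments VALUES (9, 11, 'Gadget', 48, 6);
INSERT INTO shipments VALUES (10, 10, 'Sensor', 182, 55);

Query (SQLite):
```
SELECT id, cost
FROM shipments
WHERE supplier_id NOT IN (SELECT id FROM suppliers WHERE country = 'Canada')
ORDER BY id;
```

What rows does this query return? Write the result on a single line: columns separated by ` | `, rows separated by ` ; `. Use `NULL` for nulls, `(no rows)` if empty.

3 | 7 ; 4 | 8 ; 6 | 47 ; 7 | 43 ; 8 | 13 ; 9 | 6

Inner query: suppliers.id where country = 'Canada'.
Outer: keep shipments rows whose supplier_id is not in that set.
Inner query → {5, 10}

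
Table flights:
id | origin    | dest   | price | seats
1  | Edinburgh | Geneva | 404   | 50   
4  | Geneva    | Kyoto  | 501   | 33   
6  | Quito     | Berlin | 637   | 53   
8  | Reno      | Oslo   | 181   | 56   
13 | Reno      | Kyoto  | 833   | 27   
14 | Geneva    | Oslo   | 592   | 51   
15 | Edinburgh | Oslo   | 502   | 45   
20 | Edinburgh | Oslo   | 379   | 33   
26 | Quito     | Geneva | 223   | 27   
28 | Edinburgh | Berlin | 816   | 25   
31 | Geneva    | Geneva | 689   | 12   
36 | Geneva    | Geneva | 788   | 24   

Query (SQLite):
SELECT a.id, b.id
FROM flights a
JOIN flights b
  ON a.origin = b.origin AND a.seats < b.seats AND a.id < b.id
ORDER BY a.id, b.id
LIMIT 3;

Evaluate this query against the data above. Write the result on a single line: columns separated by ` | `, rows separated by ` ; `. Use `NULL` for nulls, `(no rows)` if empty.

4 | 14 ; 31 | 36

Pairs (a,b) with same origin, a.seats < b.seats, a.id < b.id.
origin groups: Edinburgh:{1,15,20,28} Geneva:{4,14,31,36} Quito:{6,26} Reno:{8,13}
Ordered by (a.id, b.id); first 3.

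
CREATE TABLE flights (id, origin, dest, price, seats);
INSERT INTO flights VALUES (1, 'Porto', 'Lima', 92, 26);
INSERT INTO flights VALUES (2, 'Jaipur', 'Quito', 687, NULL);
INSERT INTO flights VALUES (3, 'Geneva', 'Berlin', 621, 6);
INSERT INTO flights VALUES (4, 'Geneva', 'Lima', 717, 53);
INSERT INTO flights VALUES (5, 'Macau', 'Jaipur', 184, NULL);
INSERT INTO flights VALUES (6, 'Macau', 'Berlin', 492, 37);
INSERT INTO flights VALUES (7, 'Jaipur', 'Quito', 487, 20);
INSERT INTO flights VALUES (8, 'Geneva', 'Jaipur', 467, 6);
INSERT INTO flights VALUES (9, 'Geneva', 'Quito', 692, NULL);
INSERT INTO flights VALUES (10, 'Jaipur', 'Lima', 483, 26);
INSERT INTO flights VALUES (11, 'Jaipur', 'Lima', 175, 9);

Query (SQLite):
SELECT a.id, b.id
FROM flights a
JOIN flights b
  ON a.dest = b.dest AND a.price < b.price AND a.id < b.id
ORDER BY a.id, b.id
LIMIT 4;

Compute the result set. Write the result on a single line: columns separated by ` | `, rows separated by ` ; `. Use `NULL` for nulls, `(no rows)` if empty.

Pairs (a,b) with same dest, a.price < b.price, a.id < b.id.
dest groups: Berlin:{3,6} Jaipur:{5,8} Lima:{1,4,10,11} Quito:{2,7,9}
Ordered by (a.id, b.id); first 4.

1 | 4 ; 1 | 10 ; 1 | 11 ; 2 | 9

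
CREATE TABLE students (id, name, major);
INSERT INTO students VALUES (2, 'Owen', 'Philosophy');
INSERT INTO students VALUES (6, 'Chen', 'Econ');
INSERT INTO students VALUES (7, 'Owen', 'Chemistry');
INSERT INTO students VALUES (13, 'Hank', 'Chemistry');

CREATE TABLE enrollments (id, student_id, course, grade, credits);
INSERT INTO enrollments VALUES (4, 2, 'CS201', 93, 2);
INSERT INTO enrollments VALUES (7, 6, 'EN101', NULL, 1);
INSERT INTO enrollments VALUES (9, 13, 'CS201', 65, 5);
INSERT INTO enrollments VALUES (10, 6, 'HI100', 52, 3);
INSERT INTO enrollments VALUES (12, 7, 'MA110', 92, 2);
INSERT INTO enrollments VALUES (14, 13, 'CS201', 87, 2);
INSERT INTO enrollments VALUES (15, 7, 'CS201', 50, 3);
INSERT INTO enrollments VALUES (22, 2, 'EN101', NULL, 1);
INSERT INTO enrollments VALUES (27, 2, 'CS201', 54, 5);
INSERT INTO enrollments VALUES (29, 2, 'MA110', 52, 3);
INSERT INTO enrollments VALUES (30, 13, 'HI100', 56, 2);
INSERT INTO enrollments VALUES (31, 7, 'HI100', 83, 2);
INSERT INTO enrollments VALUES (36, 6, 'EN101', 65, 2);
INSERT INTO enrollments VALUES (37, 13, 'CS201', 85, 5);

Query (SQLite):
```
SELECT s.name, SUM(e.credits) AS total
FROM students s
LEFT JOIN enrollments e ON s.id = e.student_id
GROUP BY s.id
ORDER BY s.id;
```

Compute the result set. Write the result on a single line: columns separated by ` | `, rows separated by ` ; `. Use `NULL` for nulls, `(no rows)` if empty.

Owen | 11 ; Chen | 6 ; Owen | 7 ; Hank | 14

LEFT JOIN keeps every students row; unmatched ones get NULL for enrollments columns.
Group by students.id and compute SUM(e.credits). SUM over an all-NULL group is NULL.
  2: ids {4, 22, 27, 29} → SUM(e.credits)=11
  6: ids {7, 10, 36} → SUM(e.credits)=6
  7: ids {12, 15, 31} → SUM(e.credits)=7
  13: ids {9, 14, 30, 37} → SUM(e.credits)=14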